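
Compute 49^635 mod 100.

Successive squares of 49 mod 100: 49^1≡49, 49^2≡1, 49^4≡1, 49^8≡1, 49^16≡1, 49^32≡1, 49^64≡1, 49^128≡1, 49^256≡1, 49^512≡1.
Since 635 = 1 + 2 + 8 + 16 + 32 + 64 + 512 in binary, 49^635 ≡ 49·1·1·1·1·1·1 ≡ 49 (mod 100).

49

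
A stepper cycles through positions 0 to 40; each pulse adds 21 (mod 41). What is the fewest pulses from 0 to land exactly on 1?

41 = 1·21 + 20
21 = 1·20 + 1
20 = 20·1 + 0
Back-substituting gives 21·2 ≡ 1 (mod 41).

2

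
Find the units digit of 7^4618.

9

Last digits of 7^n: 7, 9, 3, 1 (period 4).
4618 mod 4 = 2, so the last digit matches 7^2 = 9.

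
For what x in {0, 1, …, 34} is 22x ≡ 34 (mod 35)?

The inverse of 22 mod 35 is 8 (since 22·8 = 176 ≡ 1).
So x ≡ 8·34 = 272 ≡ 27 (mod 35).

27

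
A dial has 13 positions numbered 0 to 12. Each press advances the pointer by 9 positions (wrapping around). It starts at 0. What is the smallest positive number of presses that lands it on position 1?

3

The inverse of 9 mod 13 is 3 (since 9·3 = 27 ≡ 1).
Multiplying both sides by 3: x ≡ 3·1 = 3 ≡ 3 (mod 13).
Check: 9·3 = 27 = 2·13 + 1.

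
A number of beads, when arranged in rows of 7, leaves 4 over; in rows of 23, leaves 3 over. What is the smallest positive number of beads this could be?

x ≡ 4 (mod 7) gives x ∈ {4, 11, 18, 25, 32, 39, 46, 53, …}.
The first of these with x mod 23 = 3 is 95.

95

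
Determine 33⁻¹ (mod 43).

33·30 = 990 = 23·43 + 1, so 33⁻¹ ≡ 30 (mod 43).

30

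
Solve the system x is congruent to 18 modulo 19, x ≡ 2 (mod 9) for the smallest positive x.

56

x ≡ 2 (mod 9) gives x ∈ {2, 11, 20, 29, 38, 47, 56}.
The first of these with x mod 19 = 18 is 56.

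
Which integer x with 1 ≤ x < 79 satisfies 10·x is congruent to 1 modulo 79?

79 = 7·10 + 9
10 = 1·9 + 1
9 = 9·1 + 0
Back-substituting gives 10·8 ≡ 1 (mod 79).

8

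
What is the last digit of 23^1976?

1

Last digits of 3^n: 3, 9, 7, 1 (period 4).
1976 mod 4 = 0, so the last digit matches 3^4 = 1.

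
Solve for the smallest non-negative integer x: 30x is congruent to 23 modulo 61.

15

The inverse of 30 mod 61 is 59 (since 30·59 = 1770 ≡ 1).
So x ≡ 59·23 = 1357 ≡ 15 (mod 61).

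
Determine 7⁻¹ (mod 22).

19

7·19 = 133 = 6·22 + 1, so 7⁻¹ ≡ 19 (mod 22).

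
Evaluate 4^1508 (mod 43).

By repeated squaring mod 43: 4^1≡4, 4^2≡16, 4^4≡41, 4^8≡4, 4^16≡16, 4^32≡41, 4^64≡4, 4^128≡16, 4^256≡41, 4^512≡4, 4^1024≡16.
Since 1508 = 4 + 32 + 64 + 128 + 256 + 1024 in binary, 4^1508 ≡ 41·41·4·16·41·16 ≡ 21 (mod 43).

21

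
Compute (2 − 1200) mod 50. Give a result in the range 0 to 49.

2

1200 = 24·50 + 0, so 1200 mod 50 = 0.
(2 − 0) mod 50 = 2.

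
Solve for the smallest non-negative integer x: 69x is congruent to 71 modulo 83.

72

The inverse of 69 mod 83 is 77 (since 69·77 = 5313 ≡ 1).
Multiplying both sides by 77: x ≡ 77·71 = 5467 ≡ 72 (mod 83).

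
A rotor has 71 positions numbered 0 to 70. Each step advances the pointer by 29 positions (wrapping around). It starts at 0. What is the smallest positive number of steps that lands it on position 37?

29⁻¹ ≡ 49 (mod 71) because 29·49 = 1421 = 20·71 + 1.
Multiplying both sides by 49: x ≡ 49·37 = 1813 ≡ 38 (mod 71).

38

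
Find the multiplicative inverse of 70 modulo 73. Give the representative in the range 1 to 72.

24

73 = 1·70 + 3
70 = 23·3 + 1
3 = 3·1 + 0
Back-substituting gives 70·24 ≡ 1 (mod 73).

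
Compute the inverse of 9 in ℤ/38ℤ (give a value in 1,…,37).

38 = 4·9 + 2
9 = 4·2 + 1
2 = 2·1 + 0
Back-substituting gives 9·17 ≡ 1 (mod 38).

17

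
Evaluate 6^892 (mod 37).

Square-and-reduce mod 37: 6^1≡6, 6^2≡36, 6^4≡1, 6^8≡1, 6^16≡1, 6^32≡1, 6^64≡1, 6^128≡1, 6^256≡1, 6^512≡1.
892 = 4 + 8 + 16 + 32 + 64 + 256 + 512, so 6^892 ≡ 1·1·1·1·1·1·1 ≡ 1 (mod 37).

1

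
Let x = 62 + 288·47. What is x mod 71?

288·47 = 13536.
13536 − 190·71 = 46, so 13536 ≡ 46 (mod 71).
(62 + 46) mod 71 = 37.

37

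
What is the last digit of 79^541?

9

Powers of 9 mod 10 repeat with period 2: 9, 1.
541 mod 2 = 1, so the last digit matches 9^1 = 9.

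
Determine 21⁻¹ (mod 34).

34 = 1·21 + 13
21 = 1·13 + 8
13 = 1·8 + 5
8 = 1·5 + 3
5 = 1·3 + 2
3 = 1·2 + 1
2 = 2·1 + 0
Back-substituting gives 21·13 ≡ 1 (mod 34).

13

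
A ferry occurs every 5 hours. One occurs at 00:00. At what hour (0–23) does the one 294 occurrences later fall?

6

294·5 = 1470.
1470 = 61·24 + 6, so 1470 mod 24 = 6.
(0 + 6) mod 24 = 6.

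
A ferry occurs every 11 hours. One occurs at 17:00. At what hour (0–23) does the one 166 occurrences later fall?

19

166·11 = 1826.
1826 − 76·24 = 2, so 1826 ≡ 2 (mod 24).
(17 + 2) mod 24 = 19.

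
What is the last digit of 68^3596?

6

Powers of 8 mod 10 repeat with period 4: 8, 4, 2, 6.
3596 mod 4 = 0, so the last digit matches 8^4 = 6.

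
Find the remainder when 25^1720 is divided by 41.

1

Square-and-reduce mod 41: 25^1≡25, 25^2≡10, 25^4≡18, 25^8≡37, 25^16≡16, 25^32≡10, 25^64≡18, 25^128≡37, 25^256≡16, 25^512≡10, 25^1024≡18.
1720 = 8 + 16 + 32 + 128 + 512 + 1024, so 25^1720 ≡ 37·16·10·37·10·18 ≡ 1 (mod 41).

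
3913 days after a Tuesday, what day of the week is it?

Tuesday

3913 − 559·7 = 0, so 3913 ≡ 0 (mod 7).
Tuesday + 0 days → Tuesday.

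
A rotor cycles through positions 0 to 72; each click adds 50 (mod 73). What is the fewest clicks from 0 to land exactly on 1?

19

50·19 = 950 = 13·73 + 1, so 50⁻¹ ≡ 19 (mod 73).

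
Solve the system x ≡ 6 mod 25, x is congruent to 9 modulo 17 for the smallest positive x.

x ≡ 9 (mod 17) gives x ∈ {9, 26, 43, 60, 77, 94, 111, 128, …}.
The first of these with x mod 25 = 6 is 281.

281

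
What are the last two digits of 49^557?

Successive squares of 49 mod 100: 49^1≡49, 49^2≡1, 49^4≡1, 49^8≡1, 49^16≡1, 49^32≡1, 49^64≡1, 49^128≡1, 49^256≡1, 49^512≡1.
Since 557 = 1 + 4 + 8 + 32 + 512 in binary, 49^557 ≡ 49·1·1·1·1 ≡ 49 (mod 100).

49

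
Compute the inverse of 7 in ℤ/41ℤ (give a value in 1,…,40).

41 = 5·7 + 6
7 = 1·6 + 1
6 = 6·1 + 0
Back-substituting gives 7·6 ≡ 1 (mod 41).

6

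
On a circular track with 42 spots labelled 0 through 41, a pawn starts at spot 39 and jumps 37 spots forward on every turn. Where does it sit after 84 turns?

84·37 = 3108.
Dividing 3108 by 42 gives quotient 74 and remainder 0.
(39 + 0) mod 42 = 39.

39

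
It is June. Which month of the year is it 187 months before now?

November

187 mod 12 = 7 (since 15·12 = 180).
June − 7 months → November.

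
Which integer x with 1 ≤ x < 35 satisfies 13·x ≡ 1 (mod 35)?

35 = 2·13 + 9
13 = 1·9 + 4
9 = 2·4 + 1
4 = 4·1 + 0
Back-substituting gives 13·27 ≡ 1 (mod 35).

27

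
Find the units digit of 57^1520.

1

Powers of 7 mod 10 repeat with period 4: 7, 9, 3, 1.
1520 leaves remainder 0 on division by 4, so 57^1520 ends in 1.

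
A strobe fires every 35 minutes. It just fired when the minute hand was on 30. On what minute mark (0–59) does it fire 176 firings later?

176·35 = 6160.
6160 = 102·60 + 40, so 6160 mod 60 = 40.
(30 + 40) mod 60 = 10.

10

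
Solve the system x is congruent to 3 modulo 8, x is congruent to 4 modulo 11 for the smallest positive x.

59

x ≡ 3 (mod 8) gives x ∈ {3, 11, 19, 27, 35, 43, 51, 59}.
The first of these with x mod 11 = 4 is 59.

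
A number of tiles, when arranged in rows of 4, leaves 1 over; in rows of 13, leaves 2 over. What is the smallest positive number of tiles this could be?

x ≡ 1 (mod 4) gives x ∈ {1, 5, 9, 13, 17, 21, 25, 29, …}.
The first of these with x mod 13 = 2 is 41.

41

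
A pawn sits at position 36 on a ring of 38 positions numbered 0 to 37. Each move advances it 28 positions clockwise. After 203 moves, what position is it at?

20

203·28 = 5684.
5684 mod 38 = 22 (since 149·38 = 5662).
(36 + 22) mod 38 = 20.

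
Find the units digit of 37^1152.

Powers of 7 mod 10 repeat with period 4: 7, 9, 3, 1.
1152 leaves remainder 0 on division by 4, so 37^1152 ends in 1.

1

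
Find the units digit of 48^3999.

Last digits of 8^n: 8, 4, 2, 6 (period 4).
3999 leaves remainder 3 on division by 4, so 48^3999 ends in 2.

2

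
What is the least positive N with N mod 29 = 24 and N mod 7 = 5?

Since 7·25 ≡ 1 (mod 29), take x = 5 + 7·((24−5)·25 mod 29) = 5 + 7·11 = 82.
Check: 82 mod 29 = 24, 82 mod 7 = 5.

82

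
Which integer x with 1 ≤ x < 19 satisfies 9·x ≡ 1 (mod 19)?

9·17 = 153 = 8·19 + 1, so 9⁻¹ ≡ 17 (mod 19).

17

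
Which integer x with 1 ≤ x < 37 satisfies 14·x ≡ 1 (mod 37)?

14·8 = 112 = 3·37 + 1, so 14⁻¹ ≡ 8 (mod 37).

8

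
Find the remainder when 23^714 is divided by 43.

Square-and-reduce mod 43: 23^1≡23, 23^2≡13, 23^4≡40, 23^8≡9, 23^16≡38, 23^32≡25, 23^64≡23, 23^128≡13, 23^256≡40, 23^512≡9.
Since 714 = 2 + 8 + 64 + 128 + 512 in binary, 23^714 ≡ 13·9·23·13·9 ≡ 1 (mod 43).

1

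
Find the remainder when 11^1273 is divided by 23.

15

By repeated squaring mod 23: 11^1≡11, 11^2≡6, 11^4≡13, 11^8≡8, 11^16≡18, 11^32≡2, 11^64≡4, 11^128≡16, 11^256≡3, 11^512≡9, 11^1024≡12.
Since 1273 = 1 + 8 + 16 + 32 + 64 + 128 + 1024 in binary, 11^1273 ≡ 11·8·18·2·4·16·12 ≡ 15 (mod 23).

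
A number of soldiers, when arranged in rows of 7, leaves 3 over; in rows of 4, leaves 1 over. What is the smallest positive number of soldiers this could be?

17

x ≡ 1 (mod 4) gives x ∈ {1, 5, 9, 13, 17}.
The first of these with x mod 7 = 3 is 17.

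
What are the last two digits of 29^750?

By repeated squaring mod 100: 29^1≡29, 29^2≡41, 29^4≡81, 29^8≡61, 29^16≡21, 29^32≡41, 29^64≡81, 29^128≡61, 29^256≡21, 29^512≡41.
Since 750 = 2 + 4 + 8 + 32 + 64 + 128 + 512 in binary, 29^750 ≡ 41·81·61·41·81·61·41 ≡ 1 (mod 100).

01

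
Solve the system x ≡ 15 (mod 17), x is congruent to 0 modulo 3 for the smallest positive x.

x ≡ 0 (mod 3) gives x ∈ {0, 3, 6, 9, 12, 15}.
The first of these with x mod 17 = 15 is 15.

15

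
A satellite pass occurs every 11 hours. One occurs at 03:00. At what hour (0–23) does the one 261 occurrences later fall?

261·11 = 2871.
Dividing 2871 by 24 gives quotient 119 and remainder 15.
(3 + 15) mod 24 = 18.

18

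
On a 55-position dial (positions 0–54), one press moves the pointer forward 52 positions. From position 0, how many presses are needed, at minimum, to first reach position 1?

18

52·18 = 936 = 17·55 + 1, so 52⁻¹ ≡ 18 (mod 55).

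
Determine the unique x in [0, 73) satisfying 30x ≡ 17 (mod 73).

3

The inverse of 30 mod 73 is 56 (since 30·56 = 1680 ≡ 1).
Multiplying both sides by 56: x ≡ 56·17 = 952 ≡ 3 (mod 73).
Check: 30·3 = 90 = 1·73 + 17.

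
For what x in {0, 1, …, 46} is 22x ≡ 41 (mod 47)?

4

The inverse of 22 mod 47 is 15 (since 22·15 = 330 ≡ 1).
So x ≡ 15·41 = 615 ≡ 4 (mod 47).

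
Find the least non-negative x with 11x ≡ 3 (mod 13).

The inverse of 11 mod 13 is 6 (since 11·6 = 66 ≡ 1).
Multiplying both sides by 6: x ≡ 6·3 = 18 ≡ 5 (mod 13).
Check: 11·5 = 55 = 4·13 + 3.

5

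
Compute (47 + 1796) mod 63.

1796 − 28·63 = 32, so 1796 ≡ 32 (mod 63).
(47 + 32) mod 63 = 16.

16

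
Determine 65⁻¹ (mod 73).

73 = 1·65 + 8
65 = 8·8 + 1
8 = 8·1 + 0
Back-substituting gives 65·9 ≡ 1 (mod 73).

9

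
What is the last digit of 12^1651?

8

Last digits of 2^n: 2, 4, 8, 6 (period 4).
1651 mod 4 = 3, so the last digit matches 2^3 = 8.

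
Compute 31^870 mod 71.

48

Square-and-reduce mod 71: 31^1≡31, 31^2≡38, 31^4≡24, 31^8≡8, 31^16≡64, 31^32≡49, 31^64≡58, 31^128≡27, 31^256≡19, 31^512≡6.
870 = 2 + 4 + 32 + 64 + 256 + 512, so 31^870 ≡ 38·24·49·58·19·6 ≡ 48 (mod 71).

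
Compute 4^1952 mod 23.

By repeated squaring mod 23: 4^1≡4, 4^2≡16, 4^4≡3, 4^8≡9, 4^16≡12, 4^32≡6, 4^64≡13, 4^128≡8, 4^256≡18, 4^512≡2, 4^1024≡4.
Since 1952 = 32 + 128 + 256 + 512 + 1024 in binary, 4^1952 ≡ 6·8·18·2·4 ≡ 12 (mod 23).

12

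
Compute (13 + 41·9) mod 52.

41·9 = 369.
Dividing 369 by 52 gives quotient 7 and remainder 5.
(13 + 5) mod 52 = 18.

18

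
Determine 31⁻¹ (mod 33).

16

31·16 = 496 = 15·33 + 1, so 31⁻¹ ≡ 16 (mod 33).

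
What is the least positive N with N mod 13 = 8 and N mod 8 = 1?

Since 8·5 ≡ 1 (mod 13), take x = 1 + 8·((8−1)·5 mod 13) = 1 + 8·9 = 73.
Check: 73 mod 13 = 8, 73 mod 8 = 1.

73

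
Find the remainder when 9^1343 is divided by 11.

3

Square-and-reduce mod 11: 9^1≡9, 9^2≡4, 9^4≡5, 9^8≡3, 9^16≡9, 9^32≡4, 9^64≡5, 9^128≡3, 9^256≡9, 9^512≡4, 9^1024≡5.
Since 1343 = 1 + 2 + 4 + 8 + 16 + 32 + 256 + 1024 in binary, 9^1343 ≡ 9·4·5·3·9·4·9·5 ≡ 3 (mod 11).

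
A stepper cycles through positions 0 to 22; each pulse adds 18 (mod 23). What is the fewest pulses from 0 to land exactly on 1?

18·9 = 162 = 7·23 + 1, so 18⁻¹ ≡ 9 (mod 23).

9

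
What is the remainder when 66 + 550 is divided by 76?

550 = 7·76 + 18, so 550 mod 76 = 18.
(66 + 18) mod 76 = 8.

8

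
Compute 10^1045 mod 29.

Successive squares of 10 mod 29: 10^1≡10, 10^2≡13, 10^4≡24, 10^8≡25, 10^16≡16, 10^32≡24, 10^64≡25, 10^128≡16, 10^256≡24, 10^512≡25, 10^1024≡16.
Since 1045 = 1 + 4 + 16 + 1024 in binary, 10^1045 ≡ 10·24·16·16 ≡ 18 (mod 29).

18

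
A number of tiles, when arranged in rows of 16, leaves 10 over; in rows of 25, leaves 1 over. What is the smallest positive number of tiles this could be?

x ≡ 10 (mod 16) gives x ∈ {10, 26}.
The first of these with x mod 25 = 1 is 26.

26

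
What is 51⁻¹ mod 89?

51·7 = 357 = 4·89 + 1, so 51⁻¹ ≡ 7 (mod 89).

7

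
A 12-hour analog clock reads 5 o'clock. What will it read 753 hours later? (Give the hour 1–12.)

2

753 = 62·12 + 9, so 753 mod 12 = 9.
5 + 9 → 2 on a 12-hour dial.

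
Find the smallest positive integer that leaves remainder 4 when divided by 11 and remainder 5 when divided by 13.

x ≡ 4 (mod 11) gives x ∈ {4, 15, 26, 37, 48, 59, 70}.
The first of these with x mod 13 = 5 is 70.

70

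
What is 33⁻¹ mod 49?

3

33·3 = 99 = 2·49 + 1, so 33⁻¹ ≡ 3 (mod 49).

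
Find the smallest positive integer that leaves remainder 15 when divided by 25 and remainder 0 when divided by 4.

x ≡ 0 (mod 4) gives x ∈ {0, 4, 8, 12, 16, 20, 24, 28, …}.
The first of these with x mod 25 = 15 is 40.

40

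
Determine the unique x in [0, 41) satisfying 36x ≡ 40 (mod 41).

36⁻¹ ≡ 8 (mod 41) because 36·8 = 288 = 7·41 + 1.
Multiplying both sides by 8: x ≡ 8·40 = 320 ≡ 33 (mod 41).

33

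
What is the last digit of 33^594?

9

Powers of 3 mod 10 repeat with period 4: 3, 9, 7, 1.
594 leaves remainder 2 on division by 4, so 33^594 ends in 9.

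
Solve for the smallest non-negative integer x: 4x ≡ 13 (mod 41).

4⁻¹ ≡ 31 (mod 41) because 4·31 = 124 = 3·41 + 1.
Multiplying both sides by 31: x ≡ 31·13 = 403 ≡ 34 (mod 41).
Check: 4·34 = 136 = 3·41 + 13.

34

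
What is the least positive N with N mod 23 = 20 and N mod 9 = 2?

20

x ≡ 2 (mod 9) gives x ∈ {2, 11, 20}.
The first of these with x mod 23 = 20 is 20.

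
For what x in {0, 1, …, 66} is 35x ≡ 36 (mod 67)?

The inverse of 35 mod 67 is 23 (since 35·23 = 805 ≡ 1).
So x ≡ 23·36 = 828 ≡ 24 (mod 67).
Check: 35·24 = 840 = 12·67 + 36.

24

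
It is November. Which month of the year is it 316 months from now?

Dividing 316 by 12 gives quotient 26 and remainder 4.
November + 4 months → March.

March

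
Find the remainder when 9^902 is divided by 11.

Square-and-reduce mod 11: 9^1≡9, 9^2≡4, 9^4≡5, 9^8≡3, 9^16≡9, 9^32≡4, 9^64≡5, 9^128≡3, 9^256≡9, 9^512≡4.
Since 902 = 2 + 4 + 128 + 256 + 512 in binary, 9^902 ≡ 4·5·3·9·4 ≡ 4 (mod 11).

4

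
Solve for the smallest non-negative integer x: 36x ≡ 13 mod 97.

36⁻¹ ≡ 62 (mod 97) because 36·62 = 2232 = 23·97 + 1.
So x ≡ 62·13 = 806 ≡ 30 (mod 97).

30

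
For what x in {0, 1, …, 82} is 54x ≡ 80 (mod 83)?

23

54⁻¹ ≡ 20 (mod 83) because 54·20 = 1080 = 13·83 + 1.
Multiplying both sides by 20: x ≡ 20·80 = 1600 ≡ 23 (mod 83).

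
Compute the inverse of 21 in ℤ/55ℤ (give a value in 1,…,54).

21·21 = 441 = 8·55 + 1, so 21⁻¹ ≡ 21 (mod 55).

21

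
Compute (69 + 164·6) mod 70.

164·6 = 984.
984 mod 70 = 4 (since 14·70 = 980).
(69 + 4) mod 70 = 3.

3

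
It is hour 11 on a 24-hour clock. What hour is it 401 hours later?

Dividing 401 by 24 gives quotient 16 and remainder 17.
(11 + 17) mod 24 = 4.

4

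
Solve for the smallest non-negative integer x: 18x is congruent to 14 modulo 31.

The inverse of 18 mod 31 is 19 (since 18·19 = 342 ≡ 1).
So x ≡ 19·14 = 266 ≡ 18 (mod 31).
Check: 18·18 = 324 = 10·31 + 14.

18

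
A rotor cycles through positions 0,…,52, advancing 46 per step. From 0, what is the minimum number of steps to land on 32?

46⁻¹ ≡ 15 (mod 53) because 46·15 = 690 = 13·53 + 1.
So x ≡ 15·32 = 480 ≡ 3 (mod 53).
Check: 46·3 = 138 = 2·53 + 32.

3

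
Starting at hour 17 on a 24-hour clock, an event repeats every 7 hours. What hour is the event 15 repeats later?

2

15·7 = 105.
105 − 4·24 = 9, so 105 ≡ 9 (mod 24).
(17 + 9) mod 24 = 2.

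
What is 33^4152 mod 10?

1

Last digits of 3^n: 3, 9, 7, 1 (period 4).
4152 mod 4 = 0, so the last digit matches 3^4 = 1.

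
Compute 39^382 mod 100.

Successive squares of 39 mod 100: 39^1≡39, 39^2≡21, 39^4≡41, 39^8≡81, 39^16≡61, 39^32≡21, 39^64≡41, 39^128≡81, 39^256≡61.
Since 382 = 2 + 4 + 8 + 16 + 32 + 64 + 256 in binary, 39^382 ≡ 21·41·81·61·21·41·61 ≡ 21 (mod 100).

21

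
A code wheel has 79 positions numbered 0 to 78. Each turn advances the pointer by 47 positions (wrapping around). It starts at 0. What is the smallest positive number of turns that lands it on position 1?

37

47⁻¹ ≡ 37 (mod 79) because 47·37 = 1739 = 22·79 + 1.
Multiplying both sides by 37: x ≡ 37·1 = 37 ≡ 37 (mod 79).
Check: 47·37 = 1739 = 22·79 + 1.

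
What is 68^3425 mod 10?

The units digit of 68^n cycles with period 4: 8, 4, 2, 6, …
3425 leaves remainder 1 on division by 4, so 68^3425 ends in 8.

8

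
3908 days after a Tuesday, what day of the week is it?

Dividing 3908 by 7 gives quotient 558 and remainder 2.
Tuesday + 2 days → Thursday.

Thursday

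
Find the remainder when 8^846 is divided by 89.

By repeated squaring mod 89: 8^1≡8, 8^2≡64, 8^4≡2, 8^8≡4, 8^16≡16, 8^32≡78, 8^64≡32, 8^128≡45, 8^256≡67, 8^512≡39.
Since 846 = 2 + 4 + 8 + 64 + 256 + 512 in binary, 8^846 ≡ 64·2·4·32·67·39 ≡ 78 (mod 89).

78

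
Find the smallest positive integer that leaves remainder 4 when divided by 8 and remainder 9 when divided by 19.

28

x ≡ 4 (mod 8) gives x ∈ {4, 12, 20, 28}.
The first of these with x mod 19 = 9 is 28.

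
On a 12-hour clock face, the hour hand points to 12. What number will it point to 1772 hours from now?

8

1772 = 147·12 + 8, so 1772 mod 12 = 8.
12 + 8 → 8 on a 12-hour dial.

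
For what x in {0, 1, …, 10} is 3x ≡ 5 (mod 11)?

9

The inverse of 3 mod 11 is 4 (since 3·4 = 12 ≡ 1).
Multiplying both sides by 4: x ≡ 4·5 = 20 ≡ 9 (mod 11).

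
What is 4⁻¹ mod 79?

79 = 19·4 + 3
4 = 1·3 + 1
3 = 3·1 + 0
Back-substituting gives 4·20 ≡ 1 (mod 79).

20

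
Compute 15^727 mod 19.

By repeated squaring mod 19: 15^1≡15, 15^2≡16, 15^4≡9, 15^8≡5, 15^16≡6, 15^32≡17, 15^64≡4, 15^128≡16, 15^256≡9, 15^512≡5.
Since 727 = 1 + 2 + 4 + 16 + 64 + 128 + 512 in binary, 15^727 ≡ 15·16·9·6·4·16·5 ≡ 13 (mod 19).

13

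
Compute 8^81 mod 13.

8

By repeated squaring mod 13: 8^1≡8, 8^2≡12, 8^4≡1, 8^8≡1, 8^16≡1, 8^32≡1, 8^64≡1.
81 = 1 + 16 + 64, so 8^81 ≡ 8·1·1 ≡ 8 (mod 13).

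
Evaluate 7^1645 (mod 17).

By repeated squaring mod 17: 7^1≡7, 7^2≡15, 7^4≡4, 7^8≡16, 7^16≡1, 7^32≡1, 7^64≡1, 7^128≡1, 7^256≡1, 7^512≡1, 7^1024≡1.
Since 1645 = 1 + 4 + 8 + 32 + 64 + 512 + 1024 in binary, 7^1645 ≡ 7·4·16·1·1·1·1 ≡ 6 (mod 17).

6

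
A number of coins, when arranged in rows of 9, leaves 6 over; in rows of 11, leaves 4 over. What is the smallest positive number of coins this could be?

Since 11·5 ≡ 1 (mod 9), take x = 4 + 11·((6−4)·5 mod 9) = 4 + 11·1 = 15.
Check: 15 mod 9 = 6, 15 mod 11 = 4.

15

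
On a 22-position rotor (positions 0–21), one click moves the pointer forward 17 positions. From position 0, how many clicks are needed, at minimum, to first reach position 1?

22 = 1·17 + 5
17 = 3·5 + 2
5 = 2·2 + 1
2 = 2·1 + 0
Back-substituting gives 17·13 ≡ 1 (mod 22).

13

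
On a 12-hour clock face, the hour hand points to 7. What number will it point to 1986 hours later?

1986 = 165·12 + 6, so 1986 mod 12 = 6.
7 + 6 → 1 on a 12-hour dial.

1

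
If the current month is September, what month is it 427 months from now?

April

427 − 35·12 = 7, so 427 ≡ 7 (mod 12).
September + 7 months → April.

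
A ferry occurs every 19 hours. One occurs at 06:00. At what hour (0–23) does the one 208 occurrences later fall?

22

208·19 = 3952.
3952 mod 24 = 16 (since 164·24 = 3936).
(6 + 16) mod 24 = 22.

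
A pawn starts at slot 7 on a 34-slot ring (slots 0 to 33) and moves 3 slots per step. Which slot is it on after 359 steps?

359·3 = 1077.
1077 − 31·34 = 23, so 1077 ≡ 23 (mod 34).
(7 + 23) mod 34 = 30.

30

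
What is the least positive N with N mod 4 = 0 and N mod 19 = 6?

Since 19·3 ≡ 1 (mod 4), take x = 6 + 19·((0−6)·3 mod 4) = 6 + 19·2 = 44.
Check: 44 mod 4 = 0, 44 mod 19 = 6.

44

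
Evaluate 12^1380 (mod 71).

Successive squares of 12 mod 71: 12^1≡12, 12^2≡2, 12^4≡4, 12^8≡16, 12^16≡43, 12^32≡3, 12^64≡9, 12^128≡10, 12^256≡29, 12^512≡60, 12^1024≡50.
1380 = 4 + 32 + 64 + 256 + 1024, so 12^1380 ≡ 4·3·9·29·50 ≡ 45 (mod 71).

45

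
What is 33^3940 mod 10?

1

Last digits of 3^n: 3, 9, 7, 1 (period 4).
3940 mod 4 = 0, so the last digit matches 3^4 = 1.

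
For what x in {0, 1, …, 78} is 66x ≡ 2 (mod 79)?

The inverse of 66 mod 79 is 6 (since 66·6 = 396 ≡ 1).
Multiplying both sides by 6: x ≡ 6·2 = 12 ≡ 12 (mod 79).
Check: 66·12 = 792 = 10·79 + 2.

12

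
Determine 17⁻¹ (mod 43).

38

17·38 = 646 = 15·43 + 1, so 17⁻¹ ≡ 38 (mod 43).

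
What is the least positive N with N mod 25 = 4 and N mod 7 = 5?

54

Since 7·18 ≡ 1 (mod 25), take x = 5 + 7·((4−5)·18 mod 25) = 5 + 7·7 = 54.
Check: 54 mod 25 = 4, 54 mod 7 = 5.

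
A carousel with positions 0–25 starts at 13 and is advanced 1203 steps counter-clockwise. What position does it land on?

6

1203 = 46·26 + 7, so 1203 mod 26 = 7.
(13 − 7) mod 26 = 6.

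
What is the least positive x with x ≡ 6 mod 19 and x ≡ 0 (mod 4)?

x ≡ 0 (mod 4) gives x ∈ {0, 4, 8, 12, 16, 20, 24, 28, …}.
The first of these with x mod 19 = 6 is 44.

44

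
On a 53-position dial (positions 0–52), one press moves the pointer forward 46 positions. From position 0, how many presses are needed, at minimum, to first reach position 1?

46·15 = 690 = 13·53 + 1, so 46⁻¹ ≡ 15 (mod 53).

15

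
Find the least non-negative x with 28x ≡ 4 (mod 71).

28⁻¹ ≡ 33 (mod 71) because 28·33 = 924 = 13·71 + 1.
So x ≡ 33·4 = 132 ≡ 61 (mod 71).
Check: 28·61 = 1708 = 24·71 + 4.

61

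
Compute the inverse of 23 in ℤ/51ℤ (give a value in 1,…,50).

20

51 = 2·23 + 5
23 = 4·5 + 3
5 = 1·3 + 2
3 = 1·2 + 1
2 = 2·1 + 0
Back-substituting gives 23·20 ≡ 1 (mod 51).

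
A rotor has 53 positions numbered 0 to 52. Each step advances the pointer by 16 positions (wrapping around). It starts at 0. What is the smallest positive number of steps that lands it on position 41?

39

The inverse of 16 mod 53 is 10 (since 16·10 = 160 ≡ 1).
So x ≡ 10·41 = 410 ≡ 39 (mod 53).
Check: 16·39 = 624 = 11·53 + 41.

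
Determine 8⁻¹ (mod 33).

29

33 = 4·8 + 1
8 = 8·1 + 0
Back-substituting gives 8·29 ≡ 1 (mod 33).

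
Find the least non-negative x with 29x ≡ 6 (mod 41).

The inverse of 29 mod 41 is 17 (since 29·17 = 493 ≡ 1).
So x ≡ 17·6 = 102 ≡ 20 (mod 41).
Check: 29·20 = 580 = 14·41 + 6.

20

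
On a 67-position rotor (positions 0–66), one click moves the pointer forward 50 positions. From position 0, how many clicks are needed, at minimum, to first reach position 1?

50·63 = 3150 = 47·67 + 1, so 50⁻¹ ≡ 63 (mod 67).

63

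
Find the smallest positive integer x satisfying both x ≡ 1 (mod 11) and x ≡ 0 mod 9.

45

x ≡ 0 (mod 9) gives x ∈ {0, 9, 18, 27, 36, 45}.
The first of these with x mod 11 = 1 is 45.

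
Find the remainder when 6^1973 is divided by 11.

7

Successive squares of 6 mod 11: 6^1≡6, 6^2≡3, 6^4≡9, 6^8≡4, 6^16≡5, 6^32≡3, 6^64≡9, 6^128≡4, 6^256≡5, 6^512≡3, 6^1024≡9.
1973 = 1 + 4 + 16 + 32 + 128 + 256 + 512 + 1024, so 6^1973 ≡ 6·9·5·3·4·5·3·9 ≡ 7 (mod 11).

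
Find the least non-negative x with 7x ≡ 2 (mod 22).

The inverse of 7 mod 22 is 19 (since 7·19 = 133 ≡ 1).
Multiplying both sides by 19: x ≡ 19·2 = 38 ≡ 16 (mod 22).

16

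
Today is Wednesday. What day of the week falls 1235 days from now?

Saturday

1235 = 176·7 + 3, so 1235 mod 7 = 3.
Wednesday + 3 days → Saturday.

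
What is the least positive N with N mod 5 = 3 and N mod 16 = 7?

Since 16·1 ≡ 1 (mod 5), take x = 7 + 16·((3−7)·1 mod 5) = 7 + 16·1 = 23.
Check: 23 mod 5 = 3, 23 mod 16 = 7.

23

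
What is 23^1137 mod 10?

Last digits of 3^n: 3, 9, 7, 1 (period 4).
1137 mod 4 = 1, so the last digit matches 3^1 = 3.

3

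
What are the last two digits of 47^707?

Square-and-reduce mod 100: 47^1≡47, 47^2≡9, 47^4≡81, 47^8≡61, 47^16≡21, 47^32≡41, 47^64≡81, 47^128≡61, 47^256≡21, 47^512≡41.
Since 707 = 1 + 2 + 64 + 128 + 512 in binary, 47^707 ≡ 47·9·81·61·41 ≡ 63 (mod 100).

63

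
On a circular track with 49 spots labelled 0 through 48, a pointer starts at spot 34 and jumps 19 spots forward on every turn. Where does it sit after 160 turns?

160·19 = 3040.
3040 mod 49 = 2 (since 62·49 = 3038).
(34 + 2) mod 49 = 36.

36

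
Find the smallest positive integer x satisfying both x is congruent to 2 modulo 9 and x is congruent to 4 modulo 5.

x ≡ 4 (mod 5) gives x ∈ {4, 9, 14, 19, 24, 29}.
The first of these with x mod 9 = 2 is 29.

29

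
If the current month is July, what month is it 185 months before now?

February

185 = 15·12 + 5, so 185 mod 12 = 5.
July − 5 months → February.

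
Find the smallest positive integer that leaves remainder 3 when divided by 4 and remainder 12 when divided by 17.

x ≡ 3 (mod 4) gives x ∈ {3, 7, 11, 15, 19, 23, 27, 31, …}.
The first of these with x mod 17 = 12 is 63.

63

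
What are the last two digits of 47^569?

67

Square-and-reduce mod 100: 47^1≡47, 47^2≡9, 47^4≡81, 47^8≡61, 47^16≡21, 47^32≡41, 47^64≡81, 47^128≡61, 47^256≡21, 47^512≡41.
569 = 1 + 8 + 16 + 32 + 512, so 47^569 ≡ 47·61·21·41·41 ≡ 67 (mod 100).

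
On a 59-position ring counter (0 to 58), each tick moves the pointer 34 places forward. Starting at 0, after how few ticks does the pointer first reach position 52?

5

The inverse of 34 mod 59 is 33 (since 34·33 = 1122 ≡ 1).
Multiplying both sides by 33: x ≡ 33·52 = 1716 ≡ 5 (mod 59).
Check: 34·5 = 170 = 2·59 + 52.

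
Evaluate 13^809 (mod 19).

Successive squares of 13 mod 19: 13^1≡13, 13^2≡17, 13^4≡4, 13^8≡16, 13^16≡9, 13^32≡5, 13^64≡6, 13^128≡17, 13^256≡4, 13^512≡16.
Since 809 = 1 + 8 + 32 + 256 + 512 in binary, 13^809 ≡ 13·16·5·4·16 ≡ 3 (mod 19).

3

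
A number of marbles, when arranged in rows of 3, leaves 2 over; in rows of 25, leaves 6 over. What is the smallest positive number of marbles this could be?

x ≡ 2 (mod 3) gives x ∈ {2, 5, 8, 11, 14, 17, 20, 23, …}.
The first of these with x mod 25 = 6 is 56.

56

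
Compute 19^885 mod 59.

45

By repeated squaring mod 59: 19^1≡19, 19^2≡7, 19^4≡49, 19^8≡41, 19^16≡29, 19^32≡15, 19^64≡48, 19^128≡3, 19^256≡9, 19^512≡22.
885 = 1 + 4 + 16 + 32 + 64 + 256 + 512, so 19^885 ≡ 19·49·29·15·48·9·22 ≡ 45 (mod 59).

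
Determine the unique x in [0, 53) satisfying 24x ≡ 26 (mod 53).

32

The inverse of 24 mod 53 is 42 (since 24·42 = 1008 ≡ 1).
So x ≡ 42·26 = 1092 ≡ 32 (mod 53).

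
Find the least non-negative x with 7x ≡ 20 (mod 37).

24

7⁻¹ ≡ 16 (mod 37) because 7·16 = 112 = 3·37 + 1.
Multiplying both sides by 16: x ≡ 16·20 = 320 ≡ 24 (mod 37).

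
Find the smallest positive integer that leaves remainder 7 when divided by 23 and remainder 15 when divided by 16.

191

x ≡ 15 (mod 16) gives x ∈ {15, 31, 47, 63, 79, 95, 111, 127, …}.
The first of these with x mod 23 = 7 is 191.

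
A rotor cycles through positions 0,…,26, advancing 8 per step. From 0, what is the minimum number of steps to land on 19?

The inverse of 8 mod 27 is 17 (since 8·17 = 136 ≡ 1).
Multiplying both sides by 17: x ≡ 17·19 = 323 ≡ 26 (mod 27).

26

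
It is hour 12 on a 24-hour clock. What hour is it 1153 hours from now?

1153 mod 24 = 1 (since 48·24 = 1152).
(12 + 1) mod 24 = 13.

13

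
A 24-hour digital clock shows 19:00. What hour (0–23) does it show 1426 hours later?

1426 mod 24 = 10 (since 59·24 = 1416).
(19 + 10) mod 24 = 5.

5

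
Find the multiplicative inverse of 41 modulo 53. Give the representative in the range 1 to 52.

22

53 = 1·41 + 12
41 = 3·12 + 5
12 = 2·5 + 2
5 = 2·2 + 1
2 = 2·1 + 0
Back-substituting gives 41·22 ≡ 1 (mod 53).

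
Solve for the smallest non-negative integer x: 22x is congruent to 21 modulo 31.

The inverse of 22 mod 31 is 24 (since 22·24 = 528 ≡ 1).
So x ≡ 24·21 = 504 ≡ 8 (mod 31).

8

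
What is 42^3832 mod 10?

6

Last digits of 2^n: 2, 4, 8, 6 (period 4).
3832 mod 4 = 0, so the last digit matches 2^4 = 6.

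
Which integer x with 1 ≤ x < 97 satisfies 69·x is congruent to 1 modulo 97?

45

69·45 = 3105 = 32·97 + 1, so 69⁻¹ ≡ 45 (mod 97).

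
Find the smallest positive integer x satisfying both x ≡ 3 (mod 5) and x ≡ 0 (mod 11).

33

x ≡ 3 (mod 5) gives x ∈ {3, 8, 13, 18, 23, 28, 33}.
The first of these with x mod 11 = 0 is 33.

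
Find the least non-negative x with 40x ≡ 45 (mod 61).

24

The inverse of 40 mod 61 is 29 (since 40·29 = 1160 ≡ 1).
Multiplying both sides by 29: x ≡ 29·45 = 1305 ≡ 24 (mod 61).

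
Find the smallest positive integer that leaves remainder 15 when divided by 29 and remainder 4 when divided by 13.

160

Since 13·9 ≡ 1 (mod 29), take x = 4 + 13·((15−4)·9 mod 29) = 4 + 13·12 = 160.
Check: 160 mod 29 = 15, 160 mod 13 = 4.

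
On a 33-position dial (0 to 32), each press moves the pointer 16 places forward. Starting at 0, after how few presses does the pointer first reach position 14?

5

The inverse of 16 mod 33 is 31 (since 16·31 = 496 ≡ 1).
Multiplying both sides by 31: x ≡ 31·14 = 434 ≡ 5 (mod 33).
Check: 16·5 = 80 = 2·33 + 14.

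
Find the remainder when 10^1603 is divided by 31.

By repeated squaring mod 31: 10^1≡10, 10^2≡7, 10^4≡18, 10^8≡14, 10^16≡10, 10^32≡7, 10^64≡18, 10^128≡14, 10^256≡10, 10^512≡7, 10^1024≡18.
1603 = 1 + 2 + 64 + 512 + 1024, so 10^1603 ≡ 10·7·18·7·18 ≡ 9 (mod 31).

9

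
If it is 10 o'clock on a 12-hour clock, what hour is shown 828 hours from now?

828 − 69·12 = 0, so 828 ≡ 0 (mod 12).
10 + 0 → 10 on a 12-hour dial.

10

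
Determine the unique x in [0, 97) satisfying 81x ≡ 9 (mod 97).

The inverse of 81 mod 97 is 6 (since 81·6 = 486 ≡ 1).
So x ≡ 6·9 = 54 ≡ 54 (mod 97).

54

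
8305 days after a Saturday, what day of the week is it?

Tuesday

8305 = 1186·7 + 3, so 8305 mod 7 = 3.
Saturday + 3 days → Tuesday.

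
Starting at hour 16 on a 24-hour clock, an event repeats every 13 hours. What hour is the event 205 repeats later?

17

205·13 = 2665.
2665 mod 24 = 1 (since 111·24 = 2664).
(16 + 1) mod 24 = 17.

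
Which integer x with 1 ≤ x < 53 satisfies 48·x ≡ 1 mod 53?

53 = 1·48 + 5
48 = 9·5 + 3
5 = 1·3 + 2
3 = 1·2 + 1
2 = 2·1 + 0
Back-substituting gives 48·21 ≡ 1 (mod 53).

21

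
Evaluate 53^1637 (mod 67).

27

By repeated squaring mod 67: 53^1≡53, 53^2≡62, 53^4≡25, 53^8≡22, 53^16≡15, 53^32≡24, 53^64≡40, 53^128≡59, 53^256≡64, 53^512≡9, 53^1024≡14.
Since 1637 = 1 + 4 + 32 + 64 + 512 + 1024 in binary, 53^1637 ≡ 53·25·24·40·9·14 ≡ 27 (mod 67).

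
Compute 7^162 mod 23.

Square-and-reduce mod 23: 7^1≡7, 7^2≡3, 7^4≡9, 7^8≡12, 7^16≡6, 7^32≡13, 7^64≡8, 7^128≡18.
Since 162 = 2 + 32 + 128 in binary, 7^162 ≡ 3·13·18 ≡ 12 (mod 23).

12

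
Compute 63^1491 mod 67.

58

Square-and-reduce mod 67: 63^1≡63, 63^2≡16, 63^4≡55, 63^8≡10, 63^16≡33, 63^32≡17, 63^64≡21, 63^128≡39, 63^256≡47, 63^512≡65, 63^1024≡4.
Since 1491 = 1 + 2 + 16 + 64 + 128 + 256 + 1024 in binary, 63^1491 ≡ 63·16·33·21·39·47·4 ≡ 58 (mod 67).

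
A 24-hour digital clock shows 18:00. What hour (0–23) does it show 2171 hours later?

2171 = 90·24 + 11, so 2171 mod 24 = 11.
(18 + 11) mod 24 = 5.

5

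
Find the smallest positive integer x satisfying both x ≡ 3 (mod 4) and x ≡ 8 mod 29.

x ≡ 3 (mod 4) gives x ∈ {3, 7, 11, 15, 19, 23, 27, 31, …}.
The first of these with x mod 29 = 8 is 95.

95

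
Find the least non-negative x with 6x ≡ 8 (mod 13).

6⁻¹ ≡ 11 (mod 13) because 6·11 = 66 = 5·13 + 1.
Multiplying both sides by 11: x ≡ 11·8 = 88 ≡ 10 (mod 13).

10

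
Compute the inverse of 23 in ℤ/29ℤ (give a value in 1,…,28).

24

23·24 = 552 = 19·29 + 1, so 23⁻¹ ≡ 24 (mod 29).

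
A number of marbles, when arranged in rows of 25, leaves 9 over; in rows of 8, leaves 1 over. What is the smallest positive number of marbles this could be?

9

Since 8·22 ≡ 1 (mod 25), take x = 1 + 8·((9−1)·22 mod 25) = 1 + 8·1 = 9.
Check: 9 mod 25 = 9, 9 mod 8 = 1.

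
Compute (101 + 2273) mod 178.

2273 = 12·178 + 137, so 2273 mod 178 = 137.
(101 + 137) mod 178 = 60.

60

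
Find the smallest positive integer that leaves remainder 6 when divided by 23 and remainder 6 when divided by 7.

Since 7·10 ≡ 1 (mod 23), take x = 6 + 7·((6−6)·10 mod 23) = 6 + 7·0 = 6.
Check: 6 mod 23 = 6, 6 mod 7 = 6.

6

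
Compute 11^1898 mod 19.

7

Successive squares of 11 mod 19: 11^1≡11, 11^2≡7, 11^4≡11, 11^8≡7, 11^16≡11, 11^32≡7, 11^64≡11, 11^128≡7, 11^256≡11, 11^512≡7, 11^1024≡11.
Since 1898 = 2 + 8 + 32 + 64 + 256 + 512 + 1024 in binary, 11^1898 ≡ 7·7·7·11·11·7·11 ≡ 7 (mod 19).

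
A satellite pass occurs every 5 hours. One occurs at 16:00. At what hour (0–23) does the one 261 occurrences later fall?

1

261·5 = 1305.
Dividing 1305 by 24 gives quotient 54 and remainder 9.
(16 + 9) mod 24 = 1.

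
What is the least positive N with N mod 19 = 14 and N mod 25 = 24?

299

x ≡ 14 (mod 19) gives x ∈ {14, 33, 52, 71, 90, 109, 128, 147, …}.
The first of these with x mod 25 = 24 is 299.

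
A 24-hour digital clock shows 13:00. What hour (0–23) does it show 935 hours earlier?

14

935 mod 24 = 23 (since 38·24 = 912).
(13 − 23) mod 24 = 14.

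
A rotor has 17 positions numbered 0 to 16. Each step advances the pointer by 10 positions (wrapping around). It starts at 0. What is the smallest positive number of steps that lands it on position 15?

10

The inverse of 10 mod 17 is 12 (since 10·12 = 120 ≡ 1).
Multiplying both sides by 12: x ≡ 12·15 = 180 ≡ 10 (mod 17).
Check: 10·10 = 100 = 5·17 + 15.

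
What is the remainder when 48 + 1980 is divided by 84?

1980 − 23·84 = 48, so 1980 ≡ 48 (mod 84).
(48 + 48) mod 84 = 12.

12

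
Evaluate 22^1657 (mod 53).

8

Successive squares of 22 mod 53: 22^1≡22, 22^2≡7, 22^4≡49, 22^8≡16, 22^16≡44, 22^32≡28, 22^64≡42, 22^128≡15, 22^256≡13, 22^512≡10, 22^1024≡47.
Since 1657 = 1 + 8 + 16 + 32 + 64 + 512 + 1024 in binary, 22^1657 ≡ 22·16·44·28·42·10·47 ≡ 8 (mod 53).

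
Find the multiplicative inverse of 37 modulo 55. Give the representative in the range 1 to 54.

55 = 1·37 + 18
37 = 2·18 + 1
18 = 18·1 + 0
Back-substituting gives 37·3 ≡ 1 (mod 55).

3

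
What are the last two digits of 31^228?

Square-and-reduce mod 100: 31^1≡31, 31^2≡61, 31^4≡21, 31^8≡41, 31^16≡81, 31^32≡61, 31^64≡21, 31^128≡41.
Since 228 = 4 + 32 + 64 + 128 in binary, 31^228 ≡ 21·61·21·41 ≡ 41 (mod 100).

41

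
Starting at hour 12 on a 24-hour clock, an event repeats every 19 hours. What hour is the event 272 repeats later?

272·19 = 5168.
5168 = 215·24 + 8, so 5168 mod 24 = 8.
(12 + 8) mod 24 = 20.

20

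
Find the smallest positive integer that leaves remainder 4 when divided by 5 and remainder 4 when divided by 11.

4

Since 11·1 ≡ 1 (mod 5), take x = 4 + 11·((4−4)·1 mod 5) = 4 + 11·0 = 4.
Check: 4 mod 5 = 4, 4 mod 11 = 4.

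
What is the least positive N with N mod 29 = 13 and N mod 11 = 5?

x ≡ 5 (mod 11) gives x ∈ {5, 16, 27, 38, 49, 60, 71}.
The first of these with x mod 29 = 13 is 71.

71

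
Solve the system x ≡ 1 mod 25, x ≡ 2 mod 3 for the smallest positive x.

26

x ≡ 2 (mod 3) gives x ∈ {2, 5, 8, 11, 14, 17, 20, 23, …}.
The first of these with x mod 25 = 1 is 26.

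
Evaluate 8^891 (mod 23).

1

Successive squares of 8 mod 23: 8^1≡8, 8^2≡18, 8^4≡2, 8^8≡4, 8^16≡16, 8^32≡3, 8^64≡9, 8^128≡12, 8^256≡6, 8^512≡13.
Since 891 = 1 + 2 + 8 + 16 + 32 + 64 + 256 + 512 in binary, 8^891 ≡ 8·18·4·16·3·9·6·13 ≡ 1 (mod 23).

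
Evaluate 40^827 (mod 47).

20

By repeated squaring mod 47: 40^1≡40, 40^2≡2, 40^4≡4, 40^8≡16, 40^16≡21, 40^32≡18, 40^64≡42, 40^128≡25, 40^256≡14, 40^512≡8.
827 = 1 + 2 + 8 + 16 + 32 + 256 + 512, so 40^827 ≡ 40·2·16·21·18·14·8 ≡ 20 (mod 47).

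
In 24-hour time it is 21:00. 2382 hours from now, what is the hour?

Dividing 2382 by 24 gives quotient 99 and remainder 6.
(21 + 6) mod 24 = 3.

3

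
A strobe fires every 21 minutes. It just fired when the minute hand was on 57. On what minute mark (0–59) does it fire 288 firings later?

45

288·21 = 6048.
6048 = 100·60 + 48, so 6048 mod 60 = 48.
(57 + 48) mod 60 = 45.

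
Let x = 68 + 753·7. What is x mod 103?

86

753·7 = 5271.
5271 mod 103 = 18 (since 51·103 = 5253).
(68 + 18) mod 103 = 86.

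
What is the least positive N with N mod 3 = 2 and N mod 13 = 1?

x ≡ 2 (mod 3) gives x ∈ {2, 5, 8, 11, 14}.
The first of these with x mod 13 = 1 is 14.

14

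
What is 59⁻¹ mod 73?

26

73 = 1·59 + 14
59 = 4·14 + 3
14 = 4·3 + 2
3 = 1·2 + 1
2 = 2·1 + 0
Back-substituting gives 59·26 ≡ 1 (mod 73).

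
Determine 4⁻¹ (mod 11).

11 = 2·4 + 3
4 = 1·3 + 1
3 = 3·1 + 0
Back-substituting gives 4·3 ≡ 1 (mod 11).

3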